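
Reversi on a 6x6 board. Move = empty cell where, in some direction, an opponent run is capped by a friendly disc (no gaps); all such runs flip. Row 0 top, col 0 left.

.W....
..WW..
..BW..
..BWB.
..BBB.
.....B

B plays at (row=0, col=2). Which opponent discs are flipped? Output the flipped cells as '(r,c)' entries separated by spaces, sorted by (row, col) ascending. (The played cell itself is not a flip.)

Answer: (1,2)

Derivation:
Dir NW: edge -> no flip
Dir N: edge -> no flip
Dir NE: edge -> no flip
Dir W: opp run (0,1), next='.' -> no flip
Dir E: first cell '.' (not opp) -> no flip
Dir SW: first cell '.' (not opp) -> no flip
Dir S: opp run (1,2) capped by B -> flip
Dir SE: opp run (1,3), next='.' -> no flip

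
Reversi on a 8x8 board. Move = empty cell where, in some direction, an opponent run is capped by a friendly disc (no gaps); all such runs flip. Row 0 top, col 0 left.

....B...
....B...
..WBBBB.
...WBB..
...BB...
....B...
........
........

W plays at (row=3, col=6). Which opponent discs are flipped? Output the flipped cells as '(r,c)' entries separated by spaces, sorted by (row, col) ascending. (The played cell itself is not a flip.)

Answer: (3,4) (3,5)

Derivation:
Dir NW: opp run (2,5) (1,4), next='.' -> no flip
Dir N: opp run (2,6), next='.' -> no flip
Dir NE: first cell '.' (not opp) -> no flip
Dir W: opp run (3,5) (3,4) capped by W -> flip
Dir E: first cell '.' (not opp) -> no flip
Dir SW: first cell '.' (not opp) -> no flip
Dir S: first cell '.' (not opp) -> no flip
Dir SE: first cell '.' (not opp) -> no flip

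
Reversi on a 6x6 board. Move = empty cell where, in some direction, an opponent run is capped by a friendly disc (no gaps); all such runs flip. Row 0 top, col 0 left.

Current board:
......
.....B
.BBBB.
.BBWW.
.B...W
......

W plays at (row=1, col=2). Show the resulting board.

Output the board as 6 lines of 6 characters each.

Place W at (1,2); scan 8 dirs for brackets.
Dir NW: first cell '.' (not opp) -> no flip
Dir N: first cell '.' (not opp) -> no flip
Dir NE: first cell '.' (not opp) -> no flip
Dir W: first cell '.' (not opp) -> no flip
Dir E: first cell '.' (not opp) -> no flip
Dir SW: opp run (2,1), next='.' -> no flip
Dir S: opp run (2,2) (3,2), next='.' -> no flip
Dir SE: opp run (2,3) capped by W -> flip
All flips: (2,3)

Answer: ......
..W..B
.BBWB.
.BBWW.
.B...W
......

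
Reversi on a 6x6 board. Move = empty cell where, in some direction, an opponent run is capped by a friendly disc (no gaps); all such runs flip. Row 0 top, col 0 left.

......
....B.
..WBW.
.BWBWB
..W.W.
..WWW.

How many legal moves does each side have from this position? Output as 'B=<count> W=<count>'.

-- B to move --
(1,1): flips 1 -> legal
(1,2): no bracket -> illegal
(1,3): flips 2 -> legal
(1,5): flips 1 -> legal
(2,1): flips 1 -> legal
(2,5): flips 1 -> legal
(4,1): flips 1 -> legal
(4,3): no bracket -> illegal
(4,5): flips 1 -> legal
(5,1): flips 1 -> legal
(5,5): flips 1 -> legal
B mobility = 9
-- W to move --
(0,3): no bracket -> illegal
(0,4): flips 1 -> legal
(0,5): flips 2 -> legal
(1,2): flips 1 -> legal
(1,3): no bracket -> illegal
(1,5): no bracket -> illegal
(2,0): flips 1 -> legal
(2,1): no bracket -> illegal
(2,5): no bracket -> illegal
(3,0): flips 1 -> legal
(4,0): flips 1 -> legal
(4,1): no bracket -> illegal
(4,3): no bracket -> illegal
(4,5): no bracket -> illegal
W mobility = 6

Answer: B=9 W=6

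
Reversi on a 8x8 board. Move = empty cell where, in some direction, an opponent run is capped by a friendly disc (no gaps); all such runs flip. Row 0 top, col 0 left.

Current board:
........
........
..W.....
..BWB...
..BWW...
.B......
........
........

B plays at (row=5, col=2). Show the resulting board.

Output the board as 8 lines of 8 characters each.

Place B at (5,2); scan 8 dirs for brackets.
Dir NW: first cell '.' (not opp) -> no flip
Dir N: first cell 'B' (not opp) -> no flip
Dir NE: opp run (4,3) capped by B -> flip
Dir W: first cell 'B' (not opp) -> no flip
Dir E: first cell '.' (not opp) -> no flip
Dir SW: first cell '.' (not opp) -> no flip
Dir S: first cell '.' (not opp) -> no flip
Dir SE: first cell '.' (not opp) -> no flip
All flips: (4,3)

Answer: ........
........
..W.....
..BWB...
..BBW...
.BB.....
........
........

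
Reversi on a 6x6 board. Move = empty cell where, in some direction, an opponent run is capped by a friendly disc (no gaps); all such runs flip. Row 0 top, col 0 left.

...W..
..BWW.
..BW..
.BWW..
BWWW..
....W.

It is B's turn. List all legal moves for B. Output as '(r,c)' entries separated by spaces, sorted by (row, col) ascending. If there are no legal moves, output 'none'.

(0,2): no bracket -> illegal
(0,4): flips 1 -> legal
(0,5): no bracket -> illegal
(1,5): flips 2 -> legal
(2,1): no bracket -> illegal
(2,4): flips 1 -> legal
(2,5): no bracket -> illegal
(3,0): no bracket -> illegal
(3,4): flips 3 -> legal
(4,4): flips 4 -> legal
(4,5): no bracket -> illegal
(5,0): no bracket -> illegal
(5,1): flips 1 -> legal
(5,2): flips 2 -> legal
(5,3): flips 1 -> legal
(5,5): no bracket -> illegal

Answer: (0,4) (1,5) (2,4) (3,4) (4,4) (5,1) (5,2) (5,3)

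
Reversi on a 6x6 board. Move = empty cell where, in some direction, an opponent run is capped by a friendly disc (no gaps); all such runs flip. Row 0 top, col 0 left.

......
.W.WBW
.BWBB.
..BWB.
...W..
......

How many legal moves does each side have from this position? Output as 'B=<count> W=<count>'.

Answer: B=8 W=6

Derivation:
-- B to move --
(0,0): no bracket -> illegal
(0,1): flips 1 -> legal
(0,2): flips 1 -> legal
(0,3): flips 1 -> legal
(0,4): no bracket -> illegal
(0,5): no bracket -> illegal
(1,0): no bracket -> illegal
(1,2): flips 2 -> legal
(2,0): no bracket -> illegal
(2,5): no bracket -> illegal
(3,1): no bracket -> illegal
(4,2): flips 1 -> legal
(4,4): no bracket -> illegal
(5,2): flips 1 -> legal
(5,3): flips 2 -> legal
(5,4): flips 1 -> legal
B mobility = 8
-- W to move --
(0,3): no bracket -> illegal
(0,4): no bracket -> illegal
(0,5): no bracket -> illegal
(1,0): flips 2 -> legal
(1,2): no bracket -> illegal
(2,0): flips 1 -> legal
(2,5): flips 3 -> legal
(3,0): no bracket -> illegal
(3,1): flips 2 -> legal
(3,5): flips 2 -> legal
(4,1): no bracket -> illegal
(4,2): flips 1 -> legal
(4,4): no bracket -> illegal
(4,5): no bracket -> illegal
W mobility = 6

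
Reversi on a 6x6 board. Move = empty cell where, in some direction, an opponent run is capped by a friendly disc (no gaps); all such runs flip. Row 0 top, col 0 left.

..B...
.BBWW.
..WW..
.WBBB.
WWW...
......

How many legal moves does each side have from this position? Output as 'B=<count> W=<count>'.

Answer: B=8 W=8

Derivation:
-- B to move --
(0,3): flips 2 -> legal
(0,4): no bracket -> illegal
(0,5): flips 2 -> legal
(1,5): flips 2 -> legal
(2,0): no bracket -> illegal
(2,1): no bracket -> illegal
(2,4): flips 1 -> legal
(2,5): no bracket -> illegal
(3,0): flips 1 -> legal
(4,3): no bracket -> illegal
(5,0): flips 1 -> legal
(5,1): flips 1 -> legal
(5,2): flips 1 -> legal
(5,3): no bracket -> illegal
B mobility = 8
-- W to move --
(0,0): flips 1 -> legal
(0,1): flips 1 -> legal
(0,3): no bracket -> illegal
(1,0): flips 2 -> legal
(2,0): no bracket -> illegal
(2,1): no bracket -> illegal
(2,4): flips 1 -> legal
(2,5): no bracket -> illegal
(3,5): flips 3 -> legal
(4,3): flips 1 -> legal
(4,4): flips 1 -> legal
(4,5): flips 1 -> legal
W mobility = 8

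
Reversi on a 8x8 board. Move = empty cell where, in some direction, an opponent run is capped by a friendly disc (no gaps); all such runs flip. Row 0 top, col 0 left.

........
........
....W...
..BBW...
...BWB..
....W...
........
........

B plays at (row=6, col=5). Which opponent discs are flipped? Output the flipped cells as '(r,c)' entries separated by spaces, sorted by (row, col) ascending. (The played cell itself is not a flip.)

Dir NW: opp run (5,4) capped by B -> flip
Dir N: first cell '.' (not opp) -> no flip
Dir NE: first cell '.' (not opp) -> no flip
Dir W: first cell '.' (not opp) -> no flip
Dir E: first cell '.' (not opp) -> no flip
Dir SW: first cell '.' (not opp) -> no flip
Dir S: first cell '.' (not opp) -> no flip
Dir SE: first cell '.' (not opp) -> no flip

Answer: (5,4)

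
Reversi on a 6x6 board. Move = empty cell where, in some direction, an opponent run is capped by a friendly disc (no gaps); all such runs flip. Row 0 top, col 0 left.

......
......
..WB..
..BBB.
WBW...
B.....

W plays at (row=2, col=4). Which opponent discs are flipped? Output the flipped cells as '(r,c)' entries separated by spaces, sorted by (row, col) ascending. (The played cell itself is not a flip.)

Dir NW: first cell '.' (not opp) -> no flip
Dir N: first cell '.' (not opp) -> no flip
Dir NE: first cell '.' (not opp) -> no flip
Dir W: opp run (2,3) capped by W -> flip
Dir E: first cell '.' (not opp) -> no flip
Dir SW: opp run (3,3) capped by W -> flip
Dir S: opp run (3,4), next='.' -> no flip
Dir SE: first cell '.' (not opp) -> no flip

Answer: (2,3) (3,3)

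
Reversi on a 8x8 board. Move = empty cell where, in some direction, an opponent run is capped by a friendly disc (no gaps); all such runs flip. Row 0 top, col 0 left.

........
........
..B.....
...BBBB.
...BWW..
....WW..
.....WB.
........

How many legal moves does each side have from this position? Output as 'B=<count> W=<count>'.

Answer: B=7 W=10

Derivation:
-- B to move --
(4,6): flips 2 -> legal
(5,3): flips 1 -> legal
(5,6): flips 1 -> legal
(6,3): flips 2 -> legal
(6,4): flips 3 -> legal
(7,4): no bracket -> illegal
(7,5): flips 3 -> legal
(7,6): flips 2 -> legal
B mobility = 7
-- W to move --
(1,1): flips 2 -> legal
(1,2): no bracket -> illegal
(1,3): no bracket -> illegal
(2,1): no bracket -> illegal
(2,3): flips 1 -> legal
(2,4): flips 1 -> legal
(2,5): flips 1 -> legal
(2,6): flips 1 -> legal
(2,7): flips 1 -> legal
(3,1): no bracket -> illegal
(3,2): flips 1 -> legal
(3,7): no bracket -> illegal
(4,2): flips 1 -> legal
(4,6): no bracket -> illegal
(4,7): no bracket -> illegal
(5,2): no bracket -> illegal
(5,3): no bracket -> illegal
(5,6): no bracket -> illegal
(5,7): no bracket -> illegal
(6,7): flips 1 -> legal
(7,5): no bracket -> illegal
(7,6): no bracket -> illegal
(7,7): flips 1 -> legal
W mobility = 10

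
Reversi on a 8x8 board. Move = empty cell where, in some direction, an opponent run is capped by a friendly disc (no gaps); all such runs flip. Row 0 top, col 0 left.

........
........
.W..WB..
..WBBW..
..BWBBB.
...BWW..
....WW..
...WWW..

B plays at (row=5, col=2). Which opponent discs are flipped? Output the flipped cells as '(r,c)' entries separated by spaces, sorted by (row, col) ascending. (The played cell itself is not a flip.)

Answer: (4,3)

Derivation:
Dir NW: first cell '.' (not opp) -> no flip
Dir N: first cell 'B' (not opp) -> no flip
Dir NE: opp run (4,3) capped by B -> flip
Dir W: first cell '.' (not opp) -> no flip
Dir E: first cell 'B' (not opp) -> no flip
Dir SW: first cell '.' (not opp) -> no flip
Dir S: first cell '.' (not opp) -> no flip
Dir SE: first cell '.' (not opp) -> no flip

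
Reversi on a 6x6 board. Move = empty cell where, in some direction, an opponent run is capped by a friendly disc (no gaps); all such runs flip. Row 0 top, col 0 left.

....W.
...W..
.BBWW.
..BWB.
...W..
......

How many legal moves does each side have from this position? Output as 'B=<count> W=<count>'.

Answer: B=6 W=9

Derivation:
-- B to move --
(0,2): no bracket -> illegal
(0,3): no bracket -> illegal
(0,5): no bracket -> illegal
(1,2): flips 1 -> legal
(1,4): flips 2 -> legal
(1,5): no bracket -> illegal
(2,5): flips 2 -> legal
(3,5): no bracket -> illegal
(4,2): no bracket -> illegal
(4,4): flips 1 -> legal
(5,2): flips 1 -> legal
(5,3): no bracket -> illegal
(5,4): flips 1 -> legal
B mobility = 6
-- W to move --
(1,0): flips 2 -> legal
(1,1): flips 1 -> legal
(1,2): no bracket -> illegal
(2,0): flips 2 -> legal
(2,5): flips 1 -> legal
(3,0): no bracket -> illegal
(3,1): flips 2 -> legal
(3,5): flips 1 -> legal
(4,1): flips 1 -> legal
(4,2): no bracket -> illegal
(4,4): flips 1 -> legal
(4,5): flips 1 -> legal
W mobility = 9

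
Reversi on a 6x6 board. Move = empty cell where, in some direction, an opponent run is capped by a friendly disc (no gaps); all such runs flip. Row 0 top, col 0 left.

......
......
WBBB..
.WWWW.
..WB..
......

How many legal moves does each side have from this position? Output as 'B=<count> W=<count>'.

Answer: B=6 W=10

Derivation:
-- B to move --
(1,0): no bracket -> illegal
(1,1): no bracket -> illegal
(2,4): no bracket -> illegal
(2,5): flips 1 -> legal
(3,0): no bracket -> illegal
(3,5): no bracket -> illegal
(4,0): flips 1 -> legal
(4,1): flips 3 -> legal
(4,4): flips 1 -> legal
(4,5): flips 1 -> legal
(5,1): no bracket -> illegal
(5,2): flips 2 -> legal
(5,3): no bracket -> illegal
B mobility = 6
-- W to move --
(1,0): flips 1 -> legal
(1,1): flips 2 -> legal
(1,2): flips 2 -> legal
(1,3): flips 2 -> legal
(1,4): flips 1 -> legal
(2,4): flips 3 -> legal
(3,0): no bracket -> illegal
(4,4): flips 1 -> legal
(5,2): flips 1 -> legal
(5,3): flips 1 -> legal
(5,4): flips 1 -> legal
W mobility = 10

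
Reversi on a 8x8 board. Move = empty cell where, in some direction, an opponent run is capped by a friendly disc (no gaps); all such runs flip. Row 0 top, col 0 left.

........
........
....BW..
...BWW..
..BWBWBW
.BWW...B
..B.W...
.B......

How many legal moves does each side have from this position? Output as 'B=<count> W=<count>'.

Answer: B=6 W=10

Derivation:
-- B to move --
(1,4): no bracket -> illegal
(1,5): no bracket -> illegal
(1,6): no bracket -> illegal
(2,3): no bracket -> illegal
(2,6): flips 2 -> legal
(3,2): no bracket -> illegal
(3,6): flips 2 -> legal
(3,7): flips 1 -> legal
(4,1): no bracket -> illegal
(5,4): flips 2 -> legal
(5,5): no bracket -> illegal
(5,6): no bracket -> illegal
(6,1): no bracket -> illegal
(6,3): flips 2 -> legal
(6,5): no bracket -> illegal
(7,3): no bracket -> illegal
(7,4): no bracket -> illegal
(7,5): flips 2 -> legal
B mobility = 6
-- W to move --
(1,3): flips 1 -> legal
(1,4): flips 1 -> legal
(1,5): no bracket -> illegal
(2,2): no bracket -> illegal
(2,3): flips 2 -> legal
(3,1): flips 1 -> legal
(3,2): flips 2 -> legal
(3,6): no bracket -> illegal
(3,7): no bracket -> illegal
(4,0): no bracket -> illegal
(4,1): flips 1 -> legal
(5,0): flips 1 -> legal
(5,4): flips 1 -> legal
(5,5): no bracket -> illegal
(5,6): no bracket -> illegal
(6,0): no bracket -> illegal
(6,1): no bracket -> illegal
(6,3): no bracket -> illegal
(6,6): no bracket -> illegal
(6,7): flips 1 -> legal
(7,0): no bracket -> illegal
(7,2): flips 1 -> legal
(7,3): no bracket -> illegal
W mobility = 10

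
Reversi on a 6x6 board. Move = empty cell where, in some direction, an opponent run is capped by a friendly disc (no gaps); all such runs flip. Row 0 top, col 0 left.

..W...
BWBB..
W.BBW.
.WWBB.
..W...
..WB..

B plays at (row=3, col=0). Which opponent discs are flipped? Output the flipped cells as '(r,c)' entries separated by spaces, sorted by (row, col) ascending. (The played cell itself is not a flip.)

Dir NW: edge -> no flip
Dir N: opp run (2,0) capped by B -> flip
Dir NE: first cell '.' (not opp) -> no flip
Dir W: edge -> no flip
Dir E: opp run (3,1) (3,2) capped by B -> flip
Dir SW: edge -> no flip
Dir S: first cell '.' (not opp) -> no flip
Dir SE: first cell '.' (not opp) -> no flip

Answer: (2,0) (3,1) (3,2)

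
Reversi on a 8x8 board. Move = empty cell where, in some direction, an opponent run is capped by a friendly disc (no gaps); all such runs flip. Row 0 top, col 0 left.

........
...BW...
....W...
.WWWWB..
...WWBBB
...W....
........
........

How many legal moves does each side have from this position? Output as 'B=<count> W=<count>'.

-- B to move --
(0,3): no bracket -> illegal
(0,4): no bracket -> illegal
(0,5): no bracket -> illegal
(1,5): flips 1 -> legal
(2,0): no bracket -> illegal
(2,1): no bracket -> illegal
(2,2): no bracket -> illegal
(2,3): flips 1 -> legal
(2,5): no bracket -> illegal
(3,0): flips 4 -> legal
(4,0): no bracket -> illegal
(4,1): no bracket -> illegal
(4,2): flips 2 -> legal
(5,2): no bracket -> illegal
(5,4): no bracket -> illegal
(5,5): no bracket -> illegal
(6,2): flips 2 -> legal
(6,3): no bracket -> illegal
(6,4): no bracket -> illegal
B mobility = 5
-- W to move --
(0,2): flips 1 -> legal
(0,3): no bracket -> illegal
(0,4): no bracket -> illegal
(1,2): flips 1 -> legal
(2,2): no bracket -> illegal
(2,3): no bracket -> illegal
(2,5): no bracket -> illegal
(2,6): flips 1 -> legal
(3,6): flips 1 -> legal
(3,7): no bracket -> illegal
(5,4): no bracket -> illegal
(5,5): no bracket -> illegal
(5,6): flips 1 -> legal
(5,7): flips 2 -> legal
W mobility = 6

Answer: B=5 W=6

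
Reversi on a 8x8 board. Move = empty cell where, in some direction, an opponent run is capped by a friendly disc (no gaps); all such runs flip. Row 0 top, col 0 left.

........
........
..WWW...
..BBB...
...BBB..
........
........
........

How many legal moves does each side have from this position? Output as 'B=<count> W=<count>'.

Answer: B=5 W=6

Derivation:
-- B to move --
(1,1): flips 1 -> legal
(1,2): flips 2 -> legal
(1,3): flips 1 -> legal
(1,4): flips 2 -> legal
(1,5): flips 1 -> legal
(2,1): no bracket -> illegal
(2,5): no bracket -> illegal
(3,1): no bracket -> illegal
(3,5): no bracket -> illegal
B mobility = 5
-- W to move --
(2,1): no bracket -> illegal
(2,5): no bracket -> illegal
(3,1): no bracket -> illegal
(3,5): no bracket -> illegal
(3,6): no bracket -> illegal
(4,1): flips 1 -> legal
(4,2): flips 2 -> legal
(4,6): no bracket -> illegal
(5,2): no bracket -> illegal
(5,3): flips 2 -> legal
(5,4): flips 2 -> legal
(5,5): flips 2 -> legal
(5,6): flips 2 -> legal
W mobility = 6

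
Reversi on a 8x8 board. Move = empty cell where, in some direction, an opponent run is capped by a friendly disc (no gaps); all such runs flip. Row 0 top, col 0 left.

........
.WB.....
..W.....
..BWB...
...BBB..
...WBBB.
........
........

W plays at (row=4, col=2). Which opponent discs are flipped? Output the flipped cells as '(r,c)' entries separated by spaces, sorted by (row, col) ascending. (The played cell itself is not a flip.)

Answer: (3,2)

Derivation:
Dir NW: first cell '.' (not opp) -> no flip
Dir N: opp run (3,2) capped by W -> flip
Dir NE: first cell 'W' (not opp) -> no flip
Dir W: first cell '.' (not opp) -> no flip
Dir E: opp run (4,3) (4,4) (4,5), next='.' -> no flip
Dir SW: first cell '.' (not opp) -> no flip
Dir S: first cell '.' (not opp) -> no flip
Dir SE: first cell 'W' (not opp) -> no flip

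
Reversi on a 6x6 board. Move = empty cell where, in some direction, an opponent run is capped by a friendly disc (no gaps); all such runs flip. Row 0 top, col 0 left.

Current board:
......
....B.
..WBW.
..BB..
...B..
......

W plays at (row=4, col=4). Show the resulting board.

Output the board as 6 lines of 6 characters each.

Answer: ......
....B.
..WBW.
..BW..
...BW.
......

Derivation:
Place W at (4,4); scan 8 dirs for brackets.
Dir NW: opp run (3,3) capped by W -> flip
Dir N: first cell '.' (not opp) -> no flip
Dir NE: first cell '.' (not opp) -> no flip
Dir W: opp run (4,3), next='.' -> no flip
Dir E: first cell '.' (not opp) -> no flip
Dir SW: first cell '.' (not opp) -> no flip
Dir S: first cell '.' (not opp) -> no flip
Dir SE: first cell '.' (not opp) -> no flip
All flips: (3,3)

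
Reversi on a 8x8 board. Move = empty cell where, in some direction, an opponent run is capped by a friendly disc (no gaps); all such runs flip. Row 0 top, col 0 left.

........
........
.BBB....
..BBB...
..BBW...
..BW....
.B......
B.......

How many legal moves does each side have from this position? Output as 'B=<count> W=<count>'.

-- B to move --
(3,5): no bracket -> illegal
(4,5): flips 1 -> legal
(5,4): flips 2 -> legal
(5,5): flips 1 -> legal
(6,2): no bracket -> illegal
(6,3): flips 1 -> legal
(6,4): flips 1 -> legal
B mobility = 5
-- W to move --
(1,0): no bracket -> illegal
(1,1): flips 2 -> legal
(1,2): no bracket -> illegal
(1,3): flips 3 -> legal
(1,4): no bracket -> illegal
(2,0): no bracket -> illegal
(2,4): flips 1 -> legal
(2,5): no bracket -> illegal
(3,0): no bracket -> illegal
(3,1): flips 1 -> legal
(3,5): no bracket -> illegal
(4,1): flips 2 -> legal
(4,5): no bracket -> illegal
(5,0): no bracket -> illegal
(5,1): flips 1 -> legal
(5,4): no bracket -> illegal
(6,0): no bracket -> illegal
(6,2): no bracket -> illegal
(6,3): no bracket -> illegal
(7,1): no bracket -> illegal
(7,2): no bracket -> illegal
W mobility = 6

Answer: B=5 W=6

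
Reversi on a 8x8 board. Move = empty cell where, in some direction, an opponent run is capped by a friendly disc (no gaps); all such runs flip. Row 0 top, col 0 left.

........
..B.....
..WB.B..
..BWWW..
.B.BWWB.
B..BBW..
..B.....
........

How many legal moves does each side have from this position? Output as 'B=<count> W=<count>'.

-- B to move --
(1,1): no bracket -> illegal
(1,3): no bracket -> illegal
(2,1): flips 1 -> legal
(2,4): flips 3 -> legal
(2,6): flips 2 -> legal
(3,1): no bracket -> illegal
(3,6): flips 4 -> legal
(4,2): no bracket -> illegal
(5,6): flips 3 -> legal
(6,4): flips 1 -> legal
(6,5): flips 3 -> legal
(6,6): no bracket -> illegal
B mobility = 7
-- W to move --
(0,1): flips 2 -> legal
(0,2): flips 1 -> legal
(0,3): no bracket -> illegal
(1,1): no bracket -> illegal
(1,3): flips 1 -> legal
(1,4): no bracket -> illegal
(1,5): flips 1 -> legal
(1,6): flips 1 -> legal
(2,1): no bracket -> illegal
(2,4): flips 1 -> legal
(2,6): no bracket -> illegal
(3,0): no bracket -> illegal
(3,1): flips 1 -> legal
(3,6): no bracket -> illegal
(3,7): flips 1 -> legal
(4,0): no bracket -> illegal
(4,2): flips 2 -> legal
(4,7): flips 1 -> legal
(5,1): no bracket -> illegal
(5,2): flips 3 -> legal
(5,6): no bracket -> illegal
(5,7): flips 1 -> legal
(6,0): no bracket -> illegal
(6,1): no bracket -> illegal
(6,3): flips 3 -> legal
(6,4): flips 1 -> legal
(6,5): no bracket -> illegal
(7,1): flips 2 -> legal
(7,2): no bracket -> illegal
(7,3): no bracket -> illegal
W mobility = 15

Answer: B=7 W=15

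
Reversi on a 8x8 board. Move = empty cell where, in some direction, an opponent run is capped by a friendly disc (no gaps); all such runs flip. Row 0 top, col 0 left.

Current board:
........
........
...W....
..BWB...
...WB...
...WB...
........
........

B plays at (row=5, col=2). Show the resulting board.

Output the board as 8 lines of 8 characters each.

Answer: ........
........
...W....
..BWB...
...BB...
..BBB...
........
........

Derivation:
Place B at (5,2); scan 8 dirs for brackets.
Dir NW: first cell '.' (not opp) -> no flip
Dir N: first cell '.' (not opp) -> no flip
Dir NE: opp run (4,3) capped by B -> flip
Dir W: first cell '.' (not opp) -> no flip
Dir E: opp run (5,3) capped by B -> flip
Dir SW: first cell '.' (not opp) -> no flip
Dir S: first cell '.' (not opp) -> no flip
Dir SE: first cell '.' (not opp) -> no flip
All flips: (4,3) (5,3)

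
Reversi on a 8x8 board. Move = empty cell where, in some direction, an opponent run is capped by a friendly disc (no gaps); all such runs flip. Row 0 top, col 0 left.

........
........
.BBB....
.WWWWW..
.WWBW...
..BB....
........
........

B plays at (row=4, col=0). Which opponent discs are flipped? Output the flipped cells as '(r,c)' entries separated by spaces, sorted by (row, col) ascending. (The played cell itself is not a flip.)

Answer: (3,1) (4,1) (4,2)

Derivation:
Dir NW: edge -> no flip
Dir N: first cell '.' (not opp) -> no flip
Dir NE: opp run (3,1) capped by B -> flip
Dir W: edge -> no flip
Dir E: opp run (4,1) (4,2) capped by B -> flip
Dir SW: edge -> no flip
Dir S: first cell '.' (not opp) -> no flip
Dir SE: first cell '.' (not opp) -> no flip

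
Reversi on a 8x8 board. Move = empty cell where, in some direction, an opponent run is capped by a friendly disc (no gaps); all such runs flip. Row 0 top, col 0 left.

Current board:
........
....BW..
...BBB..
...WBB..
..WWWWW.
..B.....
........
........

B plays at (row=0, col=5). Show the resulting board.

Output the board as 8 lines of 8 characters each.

Place B at (0,5); scan 8 dirs for brackets.
Dir NW: edge -> no flip
Dir N: edge -> no flip
Dir NE: edge -> no flip
Dir W: first cell '.' (not opp) -> no flip
Dir E: first cell '.' (not opp) -> no flip
Dir SW: first cell 'B' (not opp) -> no flip
Dir S: opp run (1,5) capped by B -> flip
Dir SE: first cell '.' (not opp) -> no flip
All flips: (1,5)

Answer: .....B..
....BB..
...BBB..
...WBB..
..WWWWW.
..B.....
........
........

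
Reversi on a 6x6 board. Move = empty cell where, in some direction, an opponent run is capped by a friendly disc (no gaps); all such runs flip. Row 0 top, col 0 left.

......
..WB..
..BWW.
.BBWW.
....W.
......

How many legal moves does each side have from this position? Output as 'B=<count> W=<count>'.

Answer: B=7 W=8

Derivation:
-- B to move --
(0,1): no bracket -> illegal
(0,2): flips 1 -> legal
(0,3): no bracket -> illegal
(1,1): flips 1 -> legal
(1,4): flips 1 -> legal
(1,5): no bracket -> illegal
(2,1): no bracket -> illegal
(2,5): flips 2 -> legal
(3,5): flips 3 -> legal
(4,2): no bracket -> illegal
(4,3): flips 2 -> legal
(4,5): no bracket -> illegal
(5,3): no bracket -> illegal
(5,4): no bracket -> illegal
(5,5): flips 2 -> legal
B mobility = 7
-- W to move --
(0,2): flips 1 -> legal
(0,3): flips 1 -> legal
(0,4): no bracket -> illegal
(1,1): flips 1 -> legal
(1,4): flips 1 -> legal
(2,0): no bracket -> illegal
(2,1): flips 1 -> legal
(3,0): flips 2 -> legal
(4,0): no bracket -> illegal
(4,1): flips 1 -> legal
(4,2): flips 2 -> legal
(4,3): no bracket -> illegal
W mobility = 8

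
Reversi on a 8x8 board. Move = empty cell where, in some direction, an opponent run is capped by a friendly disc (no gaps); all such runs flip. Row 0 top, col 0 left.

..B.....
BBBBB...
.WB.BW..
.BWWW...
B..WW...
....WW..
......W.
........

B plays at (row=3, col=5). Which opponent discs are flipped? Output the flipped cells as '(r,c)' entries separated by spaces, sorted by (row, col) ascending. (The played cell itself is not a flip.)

Answer: (3,2) (3,3) (3,4)

Derivation:
Dir NW: first cell 'B' (not opp) -> no flip
Dir N: opp run (2,5), next='.' -> no flip
Dir NE: first cell '.' (not opp) -> no flip
Dir W: opp run (3,4) (3,3) (3,2) capped by B -> flip
Dir E: first cell '.' (not opp) -> no flip
Dir SW: opp run (4,4), next='.' -> no flip
Dir S: first cell '.' (not opp) -> no flip
Dir SE: first cell '.' (not opp) -> no flip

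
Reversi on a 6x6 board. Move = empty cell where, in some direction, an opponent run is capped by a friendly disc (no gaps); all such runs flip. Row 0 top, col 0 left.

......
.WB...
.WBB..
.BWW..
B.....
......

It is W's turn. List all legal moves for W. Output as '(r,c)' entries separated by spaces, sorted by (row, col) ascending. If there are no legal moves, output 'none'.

Answer: (0,2) (0,3) (1,3) (1,4) (2,4) (3,0) (4,1)

Derivation:
(0,1): no bracket -> illegal
(0,2): flips 2 -> legal
(0,3): flips 1 -> legal
(1,3): flips 2 -> legal
(1,4): flips 1 -> legal
(2,0): no bracket -> illegal
(2,4): flips 2 -> legal
(3,0): flips 1 -> legal
(3,4): no bracket -> illegal
(4,1): flips 1 -> legal
(4,2): no bracket -> illegal
(5,0): no bracket -> illegal
(5,1): no bracket -> illegal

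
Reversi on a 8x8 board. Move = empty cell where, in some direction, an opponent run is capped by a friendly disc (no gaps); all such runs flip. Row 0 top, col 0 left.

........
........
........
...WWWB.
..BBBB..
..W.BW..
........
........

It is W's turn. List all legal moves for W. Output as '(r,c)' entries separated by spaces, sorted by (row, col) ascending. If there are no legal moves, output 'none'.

(2,5): no bracket -> illegal
(2,6): no bracket -> illegal
(2,7): no bracket -> illegal
(3,1): no bracket -> illegal
(3,2): flips 1 -> legal
(3,7): flips 1 -> legal
(4,1): no bracket -> illegal
(4,6): no bracket -> illegal
(4,7): no bracket -> illegal
(5,1): flips 1 -> legal
(5,3): flips 3 -> legal
(5,6): flips 1 -> legal
(6,3): no bracket -> illegal
(6,4): flips 2 -> legal
(6,5): no bracket -> illegal

Answer: (3,2) (3,7) (5,1) (5,3) (5,6) (6,4)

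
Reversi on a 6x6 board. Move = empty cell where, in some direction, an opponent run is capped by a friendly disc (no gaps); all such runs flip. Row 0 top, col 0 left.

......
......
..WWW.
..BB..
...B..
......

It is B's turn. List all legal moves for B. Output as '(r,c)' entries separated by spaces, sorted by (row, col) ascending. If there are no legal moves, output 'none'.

(1,1): flips 1 -> legal
(1,2): flips 1 -> legal
(1,3): flips 1 -> legal
(1,4): flips 1 -> legal
(1,5): flips 1 -> legal
(2,1): no bracket -> illegal
(2,5): no bracket -> illegal
(3,1): no bracket -> illegal
(3,4): no bracket -> illegal
(3,5): no bracket -> illegal

Answer: (1,1) (1,2) (1,3) (1,4) (1,5)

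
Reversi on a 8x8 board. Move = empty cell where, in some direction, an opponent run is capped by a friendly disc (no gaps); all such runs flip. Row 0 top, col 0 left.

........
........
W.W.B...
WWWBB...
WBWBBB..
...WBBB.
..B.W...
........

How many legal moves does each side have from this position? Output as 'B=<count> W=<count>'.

-- B to move --
(1,0): no bracket -> illegal
(1,1): flips 1 -> legal
(1,2): no bracket -> illegal
(1,3): no bracket -> illegal
(2,1): flips 2 -> legal
(2,3): flips 1 -> legal
(5,0): no bracket -> illegal
(5,1): flips 1 -> legal
(5,2): flips 1 -> legal
(6,3): flips 1 -> legal
(6,5): no bracket -> illegal
(7,3): flips 1 -> legal
(7,4): flips 1 -> legal
(7,5): no bracket -> illegal
B mobility = 8
-- W to move --
(1,3): no bracket -> illegal
(1,4): flips 4 -> legal
(1,5): flips 2 -> legal
(2,3): flips 2 -> legal
(2,5): no bracket -> illegal
(3,5): flips 3 -> legal
(3,6): no bracket -> illegal
(4,6): flips 4 -> legal
(4,7): no bracket -> illegal
(5,0): flips 1 -> legal
(5,1): flips 1 -> legal
(5,2): flips 1 -> legal
(5,7): flips 3 -> legal
(6,1): no bracket -> illegal
(6,3): no bracket -> illegal
(6,5): flips 2 -> legal
(6,6): flips 3 -> legal
(6,7): no bracket -> illegal
(7,1): flips 1 -> legal
(7,2): no bracket -> illegal
(7,3): no bracket -> illegal
W mobility = 12

Answer: B=8 W=12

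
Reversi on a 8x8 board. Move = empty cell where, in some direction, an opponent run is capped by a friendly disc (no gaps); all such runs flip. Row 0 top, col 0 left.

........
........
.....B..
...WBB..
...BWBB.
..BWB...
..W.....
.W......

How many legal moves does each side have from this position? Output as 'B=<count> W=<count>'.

Answer: B=4 W=8

Derivation:
-- B to move --
(2,2): no bracket -> illegal
(2,3): flips 1 -> legal
(2,4): no bracket -> illegal
(3,2): flips 1 -> legal
(4,2): no bracket -> illegal
(5,1): no bracket -> illegal
(5,5): no bracket -> illegal
(6,0): no bracket -> illegal
(6,1): no bracket -> illegal
(6,3): flips 1 -> legal
(6,4): no bracket -> illegal
(7,0): no bracket -> illegal
(7,2): flips 1 -> legal
(7,3): no bracket -> illegal
B mobility = 4
-- W to move --
(1,4): no bracket -> illegal
(1,5): no bracket -> illegal
(1,6): no bracket -> illegal
(2,3): no bracket -> illegal
(2,4): flips 1 -> legal
(2,6): flips 1 -> legal
(3,2): no bracket -> illegal
(3,6): flips 2 -> legal
(3,7): no bracket -> illegal
(4,1): no bracket -> illegal
(4,2): flips 2 -> legal
(4,7): flips 2 -> legal
(5,1): flips 1 -> legal
(5,5): flips 1 -> legal
(5,6): no bracket -> illegal
(5,7): no bracket -> illegal
(6,1): no bracket -> illegal
(6,3): no bracket -> illegal
(6,4): flips 1 -> legal
(6,5): no bracket -> illegal
W mobility = 8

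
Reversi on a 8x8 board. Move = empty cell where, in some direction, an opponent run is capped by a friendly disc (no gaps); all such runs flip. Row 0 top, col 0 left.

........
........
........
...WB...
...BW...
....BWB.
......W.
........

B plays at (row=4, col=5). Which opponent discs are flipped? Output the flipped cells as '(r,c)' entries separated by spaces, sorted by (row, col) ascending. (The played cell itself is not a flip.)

Dir NW: first cell 'B' (not opp) -> no flip
Dir N: first cell '.' (not opp) -> no flip
Dir NE: first cell '.' (not opp) -> no flip
Dir W: opp run (4,4) capped by B -> flip
Dir E: first cell '.' (not opp) -> no flip
Dir SW: first cell 'B' (not opp) -> no flip
Dir S: opp run (5,5), next='.' -> no flip
Dir SE: first cell 'B' (not opp) -> no flip

Answer: (4,4)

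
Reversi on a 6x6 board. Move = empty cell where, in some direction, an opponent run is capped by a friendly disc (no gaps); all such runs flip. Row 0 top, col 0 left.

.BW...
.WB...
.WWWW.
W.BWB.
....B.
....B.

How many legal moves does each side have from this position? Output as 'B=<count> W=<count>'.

-- B to move --
(0,0): flips 3 -> legal
(0,3): flips 1 -> legal
(1,0): flips 2 -> legal
(1,3): no bracket -> illegal
(1,4): flips 2 -> legal
(1,5): no bracket -> illegal
(2,0): no bracket -> illegal
(2,5): no bracket -> illegal
(3,1): flips 2 -> legal
(3,5): no bracket -> illegal
(4,0): no bracket -> illegal
(4,1): no bracket -> illegal
(4,2): no bracket -> illegal
(4,3): no bracket -> illegal
B mobility = 5
-- W to move --
(0,0): flips 1 -> legal
(0,3): flips 1 -> legal
(1,0): no bracket -> illegal
(1,3): flips 1 -> legal
(2,5): no bracket -> illegal
(3,1): flips 1 -> legal
(3,5): flips 1 -> legal
(4,1): flips 1 -> legal
(4,2): flips 1 -> legal
(4,3): flips 1 -> legal
(4,5): flips 1 -> legal
(5,3): no bracket -> illegal
(5,5): flips 1 -> legal
W mobility = 10

Answer: B=5 W=10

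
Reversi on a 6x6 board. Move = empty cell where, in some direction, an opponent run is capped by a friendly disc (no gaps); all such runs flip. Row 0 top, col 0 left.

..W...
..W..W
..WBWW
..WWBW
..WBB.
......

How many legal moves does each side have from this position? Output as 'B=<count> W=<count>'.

-- B to move --
(0,1): flips 1 -> legal
(0,3): no bracket -> illegal
(0,4): no bracket -> illegal
(0,5): no bracket -> illegal
(1,1): flips 2 -> legal
(1,3): no bracket -> illegal
(1,4): flips 1 -> legal
(2,1): flips 2 -> legal
(3,1): flips 2 -> legal
(4,1): flips 2 -> legal
(4,5): no bracket -> illegal
(5,1): no bracket -> illegal
(5,2): no bracket -> illegal
(5,3): no bracket -> illegal
B mobility = 6
-- W to move --
(1,3): flips 1 -> legal
(1,4): flips 1 -> legal
(4,5): flips 4 -> legal
(5,2): flips 2 -> legal
(5,3): flips 2 -> legal
(5,4): flips 3 -> legal
(5,5): flips 1 -> legal
W mobility = 7

Answer: B=6 W=7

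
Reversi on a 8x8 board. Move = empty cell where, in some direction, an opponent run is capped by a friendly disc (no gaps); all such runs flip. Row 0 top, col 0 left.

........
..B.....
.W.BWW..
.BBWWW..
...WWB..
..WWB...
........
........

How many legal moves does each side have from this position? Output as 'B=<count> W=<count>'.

-- B to move --
(1,0): flips 1 -> legal
(1,1): flips 1 -> legal
(1,3): no bracket -> illegal
(1,4): flips 3 -> legal
(1,5): flips 2 -> legal
(1,6): no bracket -> illegal
(2,0): no bracket -> illegal
(2,2): no bracket -> illegal
(2,6): flips 2 -> legal
(3,0): flips 1 -> legal
(3,6): flips 3 -> legal
(4,1): no bracket -> illegal
(4,2): flips 2 -> legal
(4,6): no bracket -> illegal
(5,1): flips 2 -> legal
(5,5): no bracket -> illegal
(6,1): no bracket -> illegal
(6,2): no bracket -> illegal
(6,3): flips 3 -> legal
(6,4): no bracket -> illegal
B mobility = 10
-- W to move --
(0,1): flips 2 -> legal
(0,2): no bracket -> illegal
(0,3): flips 1 -> legal
(1,1): no bracket -> illegal
(1,3): flips 1 -> legal
(1,4): no bracket -> illegal
(2,0): no bracket -> illegal
(2,2): flips 1 -> legal
(3,0): flips 2 -> legal
(3,6): no bracket -> illegal
(4,0): no bracket -> illegal
(4,1): flips 1 -> legal
(4,2): no bracket -> illegal
(4,6): flips 1 -> legal
(5,5): flips 2 -> legal
(5,6): flips 1 -> legal
(6,3): no bracket -> illegal
(6,4): flips 1 -> legal
(6,5): flips 1 -> legal
W mobility = 11

Answer: B=10 W=11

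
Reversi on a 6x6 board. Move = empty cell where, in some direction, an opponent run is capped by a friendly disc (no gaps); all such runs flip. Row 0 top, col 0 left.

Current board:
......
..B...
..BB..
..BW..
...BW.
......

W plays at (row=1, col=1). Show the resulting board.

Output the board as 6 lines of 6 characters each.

Answer: ......
.WB...
..WB..
..BW..
...BW.
......

Derivation:
Place W at (1,1); scan 8 dirs for brackets.
Dir NW: first cell '.' (not opp) -> no flip
Dir N: first cell '.' (not opp) -> no flip
Dir NE: first cell '.' (not opp) -> no flip
Dir W: first cell '.' (not opp) -> no flip
Dir E: opp run (1,2), next='.' -> no flip
Dir SW: first cell '.' (not opp) -> no flip
Dir S: first cell '.' (not opp) -> no flip
Dir SE: opp run (2,2) capped by W -> flip
All flips: (2,2)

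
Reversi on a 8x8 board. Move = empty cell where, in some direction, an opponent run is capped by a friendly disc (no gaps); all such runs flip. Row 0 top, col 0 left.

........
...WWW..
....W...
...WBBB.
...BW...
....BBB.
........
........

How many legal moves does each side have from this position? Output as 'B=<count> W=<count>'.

-- B to move --
(0,2): flips 2 -> legal
(0,3): no bracket -> illegal
(0,4): flips 2 -> legal
(0,5): no bracket -> illegal
(0,6): no bracket -> illegal
(1,2): no bracket -> illegal
(1,6): no bracket -> illegal
(2,2): flips 2 -> legal
(2,3): flips 1 -> legal
(2,5): no bracket -> illegal
(2,6): no bracket -> illegal
(3,2): flips 1 -> legal
(4,2): no bracket -> illegal
(4,5): flips 1 -> legal
(5,3): flips 1 -> legal
B mobility = 7
-- W to move --
(2,3): no bracket -> illegal
(2,5): no bracket -> illegal
(2,6): flips 1 -> legal
(2,7): no bracket -> illegal
(3,2): no bracket -> illegal
(3,7): flips 3 -> legal
(4,2): flips 1 -> legal
(4,5): no bracket -> illegal
(4,6): flips 1 -> legal
(4,7): no bracket -> illegal
(5,2): no bracket -> illegal
(5,3): flips 1 -> legal
(5,7): no bracket -> illegal
(6,3): no bracket -> illegal
(6,4): flips 1 -> legal
(6,5): no bracket -> illegal
(6,6): flips 1 -> legal
(6,7): no bracket -> illegal
W mobility = 7

Answer: B=7 W=7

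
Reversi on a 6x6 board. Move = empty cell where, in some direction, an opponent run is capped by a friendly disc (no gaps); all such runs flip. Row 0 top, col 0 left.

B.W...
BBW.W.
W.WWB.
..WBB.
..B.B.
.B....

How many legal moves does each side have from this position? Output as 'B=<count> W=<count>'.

-- B to move --
(0,1): flips 2 -> legal
(0,3): no bracket -> illegal
(0,4): flips 1 -> legal
(0,5): no bracket -> illegal
(1,3): flips 2 -> legal
(1,5): no bracket -> illegal
(2,1): flips 2 -> legal
(2,5): no bracket -> illegal
(3,0): flips 1 -> legal
(3,1): flips 1 -> legal
(4,1): no bracket -> illegal
(4,3): no bracket -> illegal
B mobility = 6
-- W to move --
(0,1): no bracket -> illegal
(1,3): no bracket -> illegal
(1,5): no bracket -> illegal
(2,1): no bracket -> illegal
(2,5): flips 1 -> legal
(3,1): no bracket -> illegal
(3,5): flips 2 -> legal
(4,0): no bracket -> illegal
(4,1): no bracket -> illegal
(4,3): flips 1 -> legal
(4,5): flips 1 -> legal
(5,0): no bracket -> illegal
(5,2): flips 1 -> legal
(5,3): no bracket -> illegal
(5,4): flips 3 -> legal
(5,5): flips 2 -> legal
W mobility = 7

Answer: B=6 W=7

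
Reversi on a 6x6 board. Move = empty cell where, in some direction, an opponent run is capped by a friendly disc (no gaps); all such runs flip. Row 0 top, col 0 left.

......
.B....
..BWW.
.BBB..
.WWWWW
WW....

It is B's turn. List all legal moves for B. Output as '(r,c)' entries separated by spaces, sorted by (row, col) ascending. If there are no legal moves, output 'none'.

Answer: (1,3) (1,4) (1,5) (2,5) (5,2) (5,3) (5,4) (5,5)

Derivation:
(1,2): no bracket -> illegal
(1,3): flips 1 -> legal
(1,4): flips 1 -> legal
(1,5): flips 1 -> legal
(2,5): flips 2 -> legal
(3,0): no bracket -> illegal
(3,4): no bracket -> illegal
(3,5): no bracket -> illegal
(4,0): no bracket -> illegal
(5,2): flips 1 -> legal
(5,3): flips 2 -> legal
(5,4): flips 1 -> legal
(5,5): flips 1 -> legal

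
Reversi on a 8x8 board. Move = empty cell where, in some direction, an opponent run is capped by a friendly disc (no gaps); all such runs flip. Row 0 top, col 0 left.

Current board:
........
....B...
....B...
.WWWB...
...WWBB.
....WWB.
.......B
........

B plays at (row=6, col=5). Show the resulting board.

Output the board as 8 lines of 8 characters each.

Answer: ........
....B...
....B...
.WWWB...
...WWBB.
....WBB.
.....B.B
........

Derivation:
Place B at (6,5); scan 8 dirs for brackets.
Dir NW: opp run (5,4) (4,3) (3,2), next='.' -> no flip
Dir N: opp run (5,5) capped by B -> flip
Dir NE: first cell 'B' (not opp) -> no flip
Dir W: first cell '.' (not opp) -> no flip
Dir E: first cell '.' (not opp) -> no flip
Dir SW: first cell '.' (not opp) -> no flip
Dir S: first cell '.' (not opp) -> no flip
Dir SE: first cell '.' (not opp) -> no flip
All flips: (5,5)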